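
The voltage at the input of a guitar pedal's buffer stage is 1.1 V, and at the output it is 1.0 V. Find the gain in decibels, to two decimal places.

Voltage ratio → dB uses the 20·log₁₀ form:
20·log₁₀(1.0/1.1) = 20·log₁₀(0.9091) = -0.83 dB.

-0.83 dB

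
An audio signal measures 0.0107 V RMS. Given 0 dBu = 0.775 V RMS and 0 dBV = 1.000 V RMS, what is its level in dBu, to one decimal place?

-37.2 dBu

dBu = 20·log₁₀(V / 0.775 V).
20·log₁₀(0.0107/0.775) = -37.2 dBu.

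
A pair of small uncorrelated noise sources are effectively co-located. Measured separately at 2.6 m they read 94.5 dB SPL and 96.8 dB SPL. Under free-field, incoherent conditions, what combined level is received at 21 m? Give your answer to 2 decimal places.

Combined at 2.6 m: 10·log₁₀(10^(94.5/10)+10^(96.8/10)) = 98.811 dB SPL.
Then apply −20·log₁₀(21/2.6) = -18.145 dB → 80.67 dB SPL.

80.67 dB SPL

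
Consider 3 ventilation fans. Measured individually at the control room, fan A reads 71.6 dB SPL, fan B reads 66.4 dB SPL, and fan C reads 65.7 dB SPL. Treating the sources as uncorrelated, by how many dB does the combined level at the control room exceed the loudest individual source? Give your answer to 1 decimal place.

Uncorrelated sources add in intensity (power), not in dB.
L_total = 10·log₁₀(10^(71.6/10) + 10^(66.4/10) + 10^(65.7/10)) = 73.53 dB SPL.
Excess over the loudest (71.6 dB): 73.53 − 71.6 = 1.9 dB.

1.9 dB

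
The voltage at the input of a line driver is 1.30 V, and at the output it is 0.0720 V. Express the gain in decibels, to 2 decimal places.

-25.13 dB

Voltage is an amplitude quantity, so gain = 20·log₁₀(V_out/V_in).
20·log₁₀(0.0720/1.30) = 20·log₁₀(0.05538) = -25.13 dB.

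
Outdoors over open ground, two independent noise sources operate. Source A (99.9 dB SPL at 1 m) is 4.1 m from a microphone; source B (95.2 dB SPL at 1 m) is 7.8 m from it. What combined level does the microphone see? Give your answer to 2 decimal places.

At the listener: L_A = 99.9 − 20·log₁₀(4.1) = 87.644 dB; L_B = 95.2 − 20·log₁₀(7.8) = 77.358 dB.
Combined: 10·log₁₀(10^(87.644/10)+10^(77.358/10)) = 88.03 dB SPL.

88.03 dB SPL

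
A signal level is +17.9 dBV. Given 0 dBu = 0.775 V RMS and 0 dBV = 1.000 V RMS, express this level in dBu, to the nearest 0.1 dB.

+20.1 dBu

The offset between the scales is 20·log₁₀(0.775/1.000) = −2.214 dB.
So dBu = +17.9 + 2.214 = +20.1 dBu.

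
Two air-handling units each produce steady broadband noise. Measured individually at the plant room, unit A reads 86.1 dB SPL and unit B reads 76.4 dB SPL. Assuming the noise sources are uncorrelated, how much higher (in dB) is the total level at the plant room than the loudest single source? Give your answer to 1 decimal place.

Incoherent sources sum as intensities:
L_total = 10·log₁₀(10^(86.1/10) + 10^(76.4/10)) = 86.54 dB SPL.
Excess over the loudest (86.1 dB): 86.54 − 86.1 = 0.4 dB.

0.4 dB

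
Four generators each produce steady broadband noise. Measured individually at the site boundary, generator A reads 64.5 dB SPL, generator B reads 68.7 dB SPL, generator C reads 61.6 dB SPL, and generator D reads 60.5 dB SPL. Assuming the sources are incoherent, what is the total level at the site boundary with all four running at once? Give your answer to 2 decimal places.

Add the sources as powers (linear), then convert back to dB:
L_total = 10·log₁₀(10^(64.5/10) + 10^(68.7/10) + 10^(61.6/10) + 10^(60.5/10)) = 10·log₁₀(12800000) = 71.07 dB SPL.

71.07 dB SPL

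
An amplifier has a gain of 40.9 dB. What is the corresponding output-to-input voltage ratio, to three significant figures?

111

Voltage ratio = 10^(dB/20).
10^(40.9/20) = 10^(2.045) = 111.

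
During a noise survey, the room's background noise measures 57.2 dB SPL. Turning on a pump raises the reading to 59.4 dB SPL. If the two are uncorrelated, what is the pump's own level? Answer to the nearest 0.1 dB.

55.4 dB SPL

Background correction is a power subtraction:
L_src = 10·log₁₀(10^(59.4/10) − 10^(57.2/10)) = 10·log₁₀(346200) = 55.4 dB SPL.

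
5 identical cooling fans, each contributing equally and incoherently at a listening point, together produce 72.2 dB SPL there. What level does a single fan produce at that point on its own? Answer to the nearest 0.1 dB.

5 equal incoherent sources add 10·log₁₀(5) = 6.99 dB over one source.
L_one = 72.2 − 6.99 = 65.2 dB SPL.

65.2 dB SPL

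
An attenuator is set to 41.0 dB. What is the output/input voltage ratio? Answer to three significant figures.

0.00891

Voltage ratio = 10^(dB/20).
10^(-41.0/20) = 10^(-2.050) = 0.00891.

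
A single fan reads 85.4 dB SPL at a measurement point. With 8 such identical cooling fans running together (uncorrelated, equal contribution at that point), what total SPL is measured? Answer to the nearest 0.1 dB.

94.4 dB SPL

8 equal incoherent sources raise the level by 10·log₁₀(8) = 9.03 dB.
L_total = 85.4 + 9.03 = 94.4 dB SPL.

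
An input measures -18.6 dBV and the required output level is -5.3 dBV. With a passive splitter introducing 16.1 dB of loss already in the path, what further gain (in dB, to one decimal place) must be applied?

29.4 dB

The required make-up gain is the shortfall in the dB sum.
G = -5.3 − (-18.6) + 16.1 = 29.4 dB.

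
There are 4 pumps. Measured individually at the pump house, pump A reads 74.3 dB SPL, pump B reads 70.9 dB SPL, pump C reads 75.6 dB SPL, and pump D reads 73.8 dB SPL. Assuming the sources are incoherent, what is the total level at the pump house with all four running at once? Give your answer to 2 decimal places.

79.98 dB SPL

Add the sources as powers (linear), then convert back to dB:
L_total = 10·log₁₀(10^(74.3/10) + 10^(70.9/10) + 10^(75.6/10) + 10^(73.8/10)) = 10·log₁₀(99510000) = 79.98 dB SPL.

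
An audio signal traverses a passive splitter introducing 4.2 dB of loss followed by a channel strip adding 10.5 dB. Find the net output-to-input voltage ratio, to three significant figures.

2.07

Net gain = (−4.2) + 10.5 = 6.3 dB.
Voltage ratio = 10^(6.3/20) = 2.07.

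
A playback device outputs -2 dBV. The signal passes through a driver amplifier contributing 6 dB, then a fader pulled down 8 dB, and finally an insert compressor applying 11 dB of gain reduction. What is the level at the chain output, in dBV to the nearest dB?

Cascaded gains and losses add directly in dB.
-2 + 6 − 8 − 11 = -15 dBV.

-15 dBV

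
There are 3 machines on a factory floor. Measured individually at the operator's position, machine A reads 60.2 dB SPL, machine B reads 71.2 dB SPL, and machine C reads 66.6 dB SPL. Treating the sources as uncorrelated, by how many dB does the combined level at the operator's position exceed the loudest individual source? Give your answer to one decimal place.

Incoherent sources sum as intensities:
L_total = 10·log₁₀(10^(60.2/10) + 10^(71.2/10) + 10^(66.6/10)) = 72.74 dB SPL.
Excess over the loudest (71.2 dB): 72.74 − 71.2 = 1.5 dB.

1.5 dB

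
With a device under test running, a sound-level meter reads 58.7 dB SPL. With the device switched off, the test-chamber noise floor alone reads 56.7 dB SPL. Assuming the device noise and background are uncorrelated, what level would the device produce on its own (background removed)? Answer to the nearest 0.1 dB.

Background correction is a power subtraction:
L_src = 10·log₁₀(10^(58.7/10) − 10^(56.7/10)) = 10·log₁₀(273600) = 54.4 dB SPL.

54.4 dB SPL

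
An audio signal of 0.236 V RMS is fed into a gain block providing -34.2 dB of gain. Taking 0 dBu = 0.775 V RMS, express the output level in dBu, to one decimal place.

-44.5 dBu

Input level: 20·log₁₀(0.236/0.775) = -10.33 dBu.
Output: -10.33 − 34.2 = -44.5 dBu.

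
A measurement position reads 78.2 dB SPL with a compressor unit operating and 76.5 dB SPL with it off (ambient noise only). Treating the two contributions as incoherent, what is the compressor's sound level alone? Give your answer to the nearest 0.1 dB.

73.3 dB SPL

Background correction is a power subtraction:
L_src = 10·log₁₀(10^(78.2/10) − 10^(76.5/10)) = 10·log₁₀(21400000) = 73.3 dB SPL.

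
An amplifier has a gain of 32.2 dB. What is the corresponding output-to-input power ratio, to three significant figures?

Power ratio = 10^(dB/10).
10^(32.2/10) = 10^(3.220) = 1660.

1660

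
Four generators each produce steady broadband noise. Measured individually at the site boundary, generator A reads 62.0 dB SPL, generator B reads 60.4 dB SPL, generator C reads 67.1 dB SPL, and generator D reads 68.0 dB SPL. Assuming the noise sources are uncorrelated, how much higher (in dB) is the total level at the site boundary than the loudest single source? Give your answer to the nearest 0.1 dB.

3.5 dB

Uncorrelated sources add in intensity (power), not in dB.
L_total = 10·log₁₀(10^(62.0/10) + 10^(60.4/10) + 10^(67.1/10) + 10^(68.0/10)) = 71.50 dB SPL.
Excess over the loudest (68.0 dB): 71.50 − 68.0 = 3.5 dB.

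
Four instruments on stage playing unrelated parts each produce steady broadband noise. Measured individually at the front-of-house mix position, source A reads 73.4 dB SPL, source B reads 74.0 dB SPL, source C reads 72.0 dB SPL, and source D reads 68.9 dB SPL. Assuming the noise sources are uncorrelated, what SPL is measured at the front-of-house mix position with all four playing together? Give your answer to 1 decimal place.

78.5 dB SPL

Incoherent sources sum as intensities:
L_total = 10·log₁₀(10^(73.4/10) + 10^(74.0/10) + 10^(72.0/10) + 10^(68.9/10)) = 10·log₁₀(70610000) = 78.5 dB SPL.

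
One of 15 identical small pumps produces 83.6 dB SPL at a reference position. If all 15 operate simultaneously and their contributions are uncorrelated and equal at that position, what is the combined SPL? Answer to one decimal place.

95.4 dB SPL

15 equal incoherent sources raise the level by 10·log₁₀(15) = 11.76 dB.
L_total = 83.6 + 11.76 = 95.4 dB SPL.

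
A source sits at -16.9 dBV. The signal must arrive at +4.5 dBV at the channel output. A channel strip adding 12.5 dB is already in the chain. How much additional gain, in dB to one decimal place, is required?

The required make-up gain is the shortfall in the dB sum.
G = +4.5 − (-16.9) − 12.5 = 8.9 dB.

8.9 dB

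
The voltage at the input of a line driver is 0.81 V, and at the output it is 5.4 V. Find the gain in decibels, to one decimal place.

Voltage ratio → dB uses the 20·log₁₀ form:
20·log₁₀(5.4/0.81) = 20·log₁₀(6.667) = 16.5 dB.

16.5 dB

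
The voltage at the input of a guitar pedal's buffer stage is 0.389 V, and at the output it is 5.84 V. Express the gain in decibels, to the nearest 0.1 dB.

For a voltage ratio, dB = 20·log₁₀(V₂/V₁).
20·log₁₀(5.84/0.389) = 20·log₁₀(15.01) = 23.5 dB.

23.5 dB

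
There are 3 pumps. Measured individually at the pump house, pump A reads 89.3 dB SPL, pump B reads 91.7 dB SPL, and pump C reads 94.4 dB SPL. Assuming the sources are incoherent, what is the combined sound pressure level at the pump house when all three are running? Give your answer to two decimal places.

97.06 dB SPL

Uncorrelated sources add in intensity (power), not in dB.
L_total = 10·log₁₀(10^(89.3/10) + 10^(91.7/10) + 10^(94.4/10)) = 10·log₁₀(5084000000) = 97.06 dB SPL.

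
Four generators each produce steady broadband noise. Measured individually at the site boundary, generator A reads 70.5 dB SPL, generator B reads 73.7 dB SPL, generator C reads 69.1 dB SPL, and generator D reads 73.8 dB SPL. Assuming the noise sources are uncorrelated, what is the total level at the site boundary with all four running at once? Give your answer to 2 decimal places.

78.25 dB SPL

Incoherent sources sum as intensities:
L_total = 10·log₁₀(10^(70.5/10) + 10^(73.7/10) + 10^(69.1/10) + 10^(73.8/10)) = 10·log₁₀(66780000) = 78.25 dB SPL.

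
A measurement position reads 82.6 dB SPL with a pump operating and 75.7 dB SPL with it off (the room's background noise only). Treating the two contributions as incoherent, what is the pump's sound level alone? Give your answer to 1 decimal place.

81.6 dB SPL

Background correction is a power subtraction:
L_src = 10·log₁₀(10^(82.6/10) − 10^(75.7/10)) = 10·log₁₀(144800000) = 81.6 dB SPL.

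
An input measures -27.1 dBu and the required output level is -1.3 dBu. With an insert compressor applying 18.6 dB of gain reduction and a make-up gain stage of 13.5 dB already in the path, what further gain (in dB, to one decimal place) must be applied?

The required make-up gain is the shortfall in the dB sum.
G = -1.3 − (-27.1) + 18.6 − 13.5 = 30.9 dB.

30.9 dB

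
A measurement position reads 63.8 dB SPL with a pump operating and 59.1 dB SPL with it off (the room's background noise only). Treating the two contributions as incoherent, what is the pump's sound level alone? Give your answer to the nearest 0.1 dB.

Subtract intensities: L_src = 10·log₁₀(10^(L_total/10) − 10^(L_bg/10)).
L_src = 10·log₁₀(10^(63.8/10) − 10^(59.1/10)) = 10·log₁₀(1586000) = 62.0 dB SPL.

62.0 dB SPL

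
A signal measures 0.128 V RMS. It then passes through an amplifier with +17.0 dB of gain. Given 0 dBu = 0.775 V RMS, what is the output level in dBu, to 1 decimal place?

+1.4 dBu

Input level: 20·log₁₀(0.128/0.775) = -15.64 dBu.
Output: -15.64 + 17.0 = +1.4 dBu.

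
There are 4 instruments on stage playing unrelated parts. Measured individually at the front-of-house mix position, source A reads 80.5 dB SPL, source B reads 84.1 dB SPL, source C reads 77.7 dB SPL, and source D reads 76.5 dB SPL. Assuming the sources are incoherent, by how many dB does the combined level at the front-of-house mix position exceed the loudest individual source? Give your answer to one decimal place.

Incoherent sources sum as intensities:
L_total = 10·log₁₀(10^(80.5/10) + 10^(84.1/10) + 10^(77.7/10) + 10^(76.5/10)) = 86.75 dB SPL.
Excess over the loudest (84.1 dB): 86.75 − 84.1 = 2.6 dB.

2.6 dB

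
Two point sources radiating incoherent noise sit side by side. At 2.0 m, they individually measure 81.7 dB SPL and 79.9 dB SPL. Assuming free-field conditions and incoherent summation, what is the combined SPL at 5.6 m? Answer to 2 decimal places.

74.96 dB SPL

Combined at 2.0 m: 10·log₁₀(10^(81.7/10)+10^(79.9/10)) = 83.903 dB SPL.
Then apply −20·log₁₀(5.6/2.0) = -8.943 dB → 74.96 dB SPL.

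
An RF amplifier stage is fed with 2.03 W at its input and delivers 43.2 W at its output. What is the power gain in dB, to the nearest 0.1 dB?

Power is a power quantity, so gain = 10·log₁₀(P_out/P_in).
10·log₁₀(43.2/2.03) = 10·log₁₀(21.28) = 13.3 dB.

13.3 dB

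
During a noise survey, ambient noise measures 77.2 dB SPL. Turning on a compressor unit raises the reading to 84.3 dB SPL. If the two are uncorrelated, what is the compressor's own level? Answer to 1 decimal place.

83.4 dB SPL

Remove the background by subtracting linear intensities:
L_src = 10·log₁₀(10^(84.3/10) − 10^(77.2/10)) = 10·log₁₀(216700000) = 83.4 dB SPL.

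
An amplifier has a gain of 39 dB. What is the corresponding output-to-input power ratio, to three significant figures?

Power ratio = 10^(dB/10).
10^(39/10) = 10^(3.900) = 7940.

7940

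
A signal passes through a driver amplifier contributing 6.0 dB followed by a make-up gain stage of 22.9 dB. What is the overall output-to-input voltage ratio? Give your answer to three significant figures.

27.9

Net gain = 6.0 + 22.9 = 28.9 dB.
Voltage ratio = 10^(28.9/20) = 27.9.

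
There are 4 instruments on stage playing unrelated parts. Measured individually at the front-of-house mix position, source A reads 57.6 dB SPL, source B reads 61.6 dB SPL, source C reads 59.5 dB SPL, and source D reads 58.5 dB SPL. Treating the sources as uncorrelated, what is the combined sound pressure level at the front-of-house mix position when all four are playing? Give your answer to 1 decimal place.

Incoherent sources sum as intensities:
L_total = 10·log₁₀(10^(57.6/10) + 10^(61.6/10) + 10^(59.5/10) + 10^(58.5/10)) = 10·log₁₀(3620000) = 65.6 dB SPL.

65.6 dB SPL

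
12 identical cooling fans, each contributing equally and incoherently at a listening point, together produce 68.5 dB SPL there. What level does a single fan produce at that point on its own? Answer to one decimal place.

12 equal incoherent sources add 10·log₁₀(12) = 10.79 dB over one source.
L_one = 68.5 − 10.79 = 57.7 dB SPL.

57.7 dB SPL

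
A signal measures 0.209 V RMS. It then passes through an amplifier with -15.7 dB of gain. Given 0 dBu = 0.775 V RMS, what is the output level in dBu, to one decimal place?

Input level: 20·log₁₀(0.209/0.775) = -11.38 dBu.
Output: -11.38 − 15.7 = -27.1 dBu.

-27.1 dBu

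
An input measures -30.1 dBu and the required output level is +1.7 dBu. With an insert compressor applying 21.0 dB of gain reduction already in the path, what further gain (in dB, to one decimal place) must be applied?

52.8 dB

The required make-up gain is the shortfall in the dB sum.
G = +1.7 − (-30.1) + 21.0 = 52.8 dB.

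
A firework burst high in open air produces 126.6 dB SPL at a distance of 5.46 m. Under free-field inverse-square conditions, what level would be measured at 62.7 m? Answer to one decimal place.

For a point source in a free field, ΔL = −20·log₁₀(d₂/d₁).
ΔL = −20·log₁₀(62.7/5.46) = -21.20 dB, so L₂ = 126.6 + (-21.20) = 105.4 dB SPL.

105.4 dB SPL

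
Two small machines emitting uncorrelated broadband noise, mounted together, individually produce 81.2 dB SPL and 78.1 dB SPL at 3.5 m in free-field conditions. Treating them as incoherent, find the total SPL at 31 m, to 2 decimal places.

Combined at 3.5 m: 10·log₁₀(10^(81.2/10)+10^(78.1/10)) = 82.931 dB SPL.
Then apply −20·log₁₀(31/3.5) = -18.946 dB → 63.99 dB SPL.

63.99 dB SPL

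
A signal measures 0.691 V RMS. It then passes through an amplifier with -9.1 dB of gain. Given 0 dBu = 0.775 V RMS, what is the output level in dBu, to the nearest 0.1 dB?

Input level: 20·log₁₀(0.691/0.775) = -1.00 dBu.
Output: -1.00 − 9.1 = -10.1 dBu.

-10.1 dBu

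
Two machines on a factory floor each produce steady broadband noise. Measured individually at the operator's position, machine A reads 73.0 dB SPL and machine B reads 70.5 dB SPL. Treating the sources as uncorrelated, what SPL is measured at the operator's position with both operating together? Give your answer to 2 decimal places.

74.94 dB SPL

Incoherent sources sum as intensities:
L_total = 10·log₁₀(10^(73.0/10) + 10^(70.5/10)) = 10·log₁₀(31170000) = 74.94 dB SPL.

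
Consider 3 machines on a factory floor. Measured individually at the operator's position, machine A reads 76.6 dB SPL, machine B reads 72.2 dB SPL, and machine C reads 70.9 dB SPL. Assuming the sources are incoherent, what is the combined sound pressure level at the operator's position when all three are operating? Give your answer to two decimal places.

78.73 dB SPL

Uncorrelated sources add in intensity (power), not in dB.
L_total = 10·log₁₀(10^(76.6/10) + 10^(72.2/10) + 10^(70.9/10)) = 10·log₁₀(74610000) = 78.73 dB SPL.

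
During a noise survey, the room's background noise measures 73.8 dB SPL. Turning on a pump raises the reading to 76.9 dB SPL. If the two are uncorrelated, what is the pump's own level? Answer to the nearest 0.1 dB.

74.0 dB SPL

Subtract intensities: L_src = 10·log₁₀(10^(L_total/10) − 10^(L_bg/10)).
L_src = 10·log₁₀(10^(76.9/10) − 10^(73.8/10)) = 10·log₁₀(24990000) = 74.0 dB SPL.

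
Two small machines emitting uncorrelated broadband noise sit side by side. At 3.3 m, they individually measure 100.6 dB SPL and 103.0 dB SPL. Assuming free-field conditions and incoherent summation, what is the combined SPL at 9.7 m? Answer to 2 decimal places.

95.61 dB SPL

Combined at 3.3 m: 10·log₁₀(10^(100.6/10)+10^(103.0/10)) = 104.974 dB SPL.
Then apply −20·log₁₀(9.7/3.3) = -9.365 dB → 95.61 dB SPL.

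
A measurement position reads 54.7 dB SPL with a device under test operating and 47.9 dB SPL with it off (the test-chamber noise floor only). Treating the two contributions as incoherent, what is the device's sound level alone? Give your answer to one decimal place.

53.7 dB SPL

Subtract intensities: L_src = 10·log₁₀(10^(L_total/10) − 10^(L_bg/10)).
L_src = 10·log₁₀(10^(54.7/10) − 10^(47.9/10)) = 10·log₁₀(233500) = 53.7 dB SPL.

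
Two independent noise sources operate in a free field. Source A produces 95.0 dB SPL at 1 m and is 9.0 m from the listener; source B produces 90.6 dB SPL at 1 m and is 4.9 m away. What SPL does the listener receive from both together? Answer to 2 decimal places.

79.39 dB SPL

At the listener: L_A = 95.0 − 20·log₁₀(9.0) = 75.915 dB; L_B = 90.6 − 20·log₁₀(4.9) = 76.796 dB.
Combined: 10·log₁₀(10^(75.915/10)+10^(76.796/10)) = 79.39 dB SPL.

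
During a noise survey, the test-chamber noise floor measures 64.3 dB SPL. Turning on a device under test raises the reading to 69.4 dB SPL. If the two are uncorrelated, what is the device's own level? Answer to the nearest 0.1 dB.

67.8 dB SPL

Background correction is a power subtraction:
L_src = 10·log₁₀(10^(69.4/10) − 10^(64.3/10)) = 10·log₁₀(6018000) = 67.8 dB SPL.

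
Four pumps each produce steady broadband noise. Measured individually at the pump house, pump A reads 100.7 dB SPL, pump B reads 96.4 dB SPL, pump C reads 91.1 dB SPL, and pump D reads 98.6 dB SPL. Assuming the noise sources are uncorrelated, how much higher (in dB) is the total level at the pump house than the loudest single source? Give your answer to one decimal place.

Uncorrelated sources add in intensity (power), not in dB.
L_total = 10·log₁₀(10^(100.7/10) + 10^(96.4/10) + 10^(91.1/10) + 10^(98.6/10)) = 103.92 dB SPL.
Excess over the loudest (100.7 dB): 103.92 − 100.7 = 3.2 dB.

3.2 dB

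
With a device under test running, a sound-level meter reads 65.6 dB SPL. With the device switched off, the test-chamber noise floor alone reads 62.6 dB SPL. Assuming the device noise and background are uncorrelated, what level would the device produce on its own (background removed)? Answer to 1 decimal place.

62.6 dB SPL

Subtract intensities: L_src = 10·log₁₀(10^(L_total/10) − 10^(L_bg/10)).
L_src = 10·log₁₀(10^(65.6/10) − 10^(62.6/10)) = 10·log₁₀(1811000) = 62.6 dB SPL.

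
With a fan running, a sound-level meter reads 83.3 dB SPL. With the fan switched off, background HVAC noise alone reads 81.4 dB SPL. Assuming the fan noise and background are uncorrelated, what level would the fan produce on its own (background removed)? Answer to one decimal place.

Remove the background by subtracting linear intensities:
L_src = 10·log₁₀(10^(83.3/10) − 10^(81.4/10)) = 10·log₁₀(75760000) = 78.8 dB SPL.

78.8 dB SPL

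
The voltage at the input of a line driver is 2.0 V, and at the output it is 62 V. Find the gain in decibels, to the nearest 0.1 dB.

29.8 dB

Voltage ratio → dB uses the 20·log₁₀ form:
20·log₁₀(62/2.0) = 20·log₁₀(31.00) = 29.8 dB.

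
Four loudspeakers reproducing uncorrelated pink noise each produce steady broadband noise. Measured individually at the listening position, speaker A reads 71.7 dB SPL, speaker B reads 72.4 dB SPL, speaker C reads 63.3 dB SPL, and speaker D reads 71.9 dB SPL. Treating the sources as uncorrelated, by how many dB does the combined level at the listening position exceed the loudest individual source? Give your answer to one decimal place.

4.6 dB

Uncorrelated sources add in intensity (power), not in dB.
L_total = 10·log₁₀(10^(71.7/10) + 10^(72.4/10) + 10^(63.3/10) + 10^(71.9/10)) = 76.97 dB SPL.
Excess over the loudest (72.4 dB): 76.97 − 72.4 = 4.6 dB.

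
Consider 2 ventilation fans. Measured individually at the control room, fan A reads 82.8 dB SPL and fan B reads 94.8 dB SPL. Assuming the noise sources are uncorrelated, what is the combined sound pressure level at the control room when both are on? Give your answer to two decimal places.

95.07 dB SPL

Uncorrelated sources add in intensity (power), not in dB.
L_total = 10·log₁₀(10^(82.8/10) + 10^(94.8/10)) = 10·log₁₀(3210000000) = 95.07 dB SPL.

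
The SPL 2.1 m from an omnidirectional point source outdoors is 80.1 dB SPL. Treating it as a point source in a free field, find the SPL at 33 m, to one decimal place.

56.2 dB SPL

Free-field point source: level drops by 20·log₁₀ of the distance ratio.
ΔL = −20·log₁₀(33/2.1) = -23.93 dB, so L₂ = 80.1 + (-23.93) = 56.2 dB SPL.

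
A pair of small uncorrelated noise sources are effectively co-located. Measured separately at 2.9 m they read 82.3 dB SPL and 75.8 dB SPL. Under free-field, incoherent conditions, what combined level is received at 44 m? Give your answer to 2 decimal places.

59.56 dB SPL

Combined at 2.9 m: 10·log₁₀(10^(82.3/10)+10^(75.8/10)) = 83.177 dB SPL.
Then apply −20·log₁₀(44/2.9) = -23.621 dB → 59.56 dB SPL.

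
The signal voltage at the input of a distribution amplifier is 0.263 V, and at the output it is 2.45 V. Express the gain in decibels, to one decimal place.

19.4 dB

For a voltage ratio, dB = 20·log₁₀(V₂/V₁).
20·log₁₀(2.45/0.263) = 20·log₁₀(9.316) = 19.4 dB.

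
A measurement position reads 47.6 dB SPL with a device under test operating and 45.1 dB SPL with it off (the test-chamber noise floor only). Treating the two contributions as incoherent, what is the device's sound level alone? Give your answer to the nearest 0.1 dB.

Background correction is a power subtraction:
L_src = 10·log₁₀(10^(47.6/10) − 10^(45.1/10)) = 10·log₁₀(25180) = 44.0 dB SPL.

44.0 dB SPL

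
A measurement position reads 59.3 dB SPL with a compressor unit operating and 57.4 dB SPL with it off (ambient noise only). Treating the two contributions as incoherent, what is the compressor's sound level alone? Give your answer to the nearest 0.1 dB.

Subtract intensities: L_src = 10·log₁₀(10^(L_total/10) − 10^(L_bg/10)).
L_src = 10·log₁₀(10^(59.3/10) − 10^(57.4/10)) = 10·log₁₀(301600) = 54.8 dB SPL.

54.8 dB SPL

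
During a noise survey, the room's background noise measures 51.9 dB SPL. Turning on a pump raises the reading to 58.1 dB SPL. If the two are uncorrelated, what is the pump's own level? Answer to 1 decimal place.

Remove the background by subtracting linear intensities:
L_src = 10·log₁₀(10^(58.1/10) − 10^(51.9/10)) = 10·log₁₀(490800) = 56.9 dB SPL.

56.9 dB SPL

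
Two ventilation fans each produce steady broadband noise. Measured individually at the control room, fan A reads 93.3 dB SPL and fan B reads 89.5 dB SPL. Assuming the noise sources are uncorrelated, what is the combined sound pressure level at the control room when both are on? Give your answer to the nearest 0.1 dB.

94.8 dB SPL

Add the sources as powers (linear), then convert back to dB:
L_total = 10·log₁₀(10^(93.3/10) + 10^(89.5/10)) = 10·log₁₀(3029000000) = 94.8 dB SPL.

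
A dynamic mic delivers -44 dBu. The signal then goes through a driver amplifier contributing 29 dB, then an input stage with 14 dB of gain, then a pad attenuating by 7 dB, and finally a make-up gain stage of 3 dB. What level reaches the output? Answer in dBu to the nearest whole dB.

-5 dBu

Cascaded gains and losses add directly in dB.
-44 + 29 + 14 − 7 + 3 = -5 dBu.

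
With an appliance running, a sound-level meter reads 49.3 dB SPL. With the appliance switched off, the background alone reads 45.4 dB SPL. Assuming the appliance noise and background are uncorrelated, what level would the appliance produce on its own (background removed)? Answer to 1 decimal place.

47.0 dB SPL

Subtract intensities: L_src = 10·log₁₀(10^(L_total/10) − 10^(L_bg/10)).
L_src = 10·log₁₀(10^(49.3/10) − 10^(45.4/10)) = 10·log₁₀(50440) = 47.0 dB SPL.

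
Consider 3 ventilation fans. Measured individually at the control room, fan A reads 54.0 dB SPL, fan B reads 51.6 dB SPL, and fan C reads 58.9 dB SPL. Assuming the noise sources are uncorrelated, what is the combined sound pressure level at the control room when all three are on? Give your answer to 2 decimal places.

60.69 dB SPL

Incoherent sources sum as intensities:
L_total = 10·log₁₀(10^(54.0/10) + 10^(51.6/10) + 10^(58.9/10)) = 10·log₁₀(1172000) = 60.69 dB SPL.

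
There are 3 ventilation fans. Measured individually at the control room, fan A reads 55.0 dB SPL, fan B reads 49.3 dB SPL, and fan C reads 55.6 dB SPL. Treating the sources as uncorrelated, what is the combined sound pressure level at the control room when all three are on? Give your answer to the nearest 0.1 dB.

Incoherent sources sum as intensities:
L_total = 10·log₁₀(10^(55.0/10) + 10^(49.3/10) + 10^(55.6/10)) = 10·log₁₀(764400) = 58.8 dB SPL.

58.8 dB SPL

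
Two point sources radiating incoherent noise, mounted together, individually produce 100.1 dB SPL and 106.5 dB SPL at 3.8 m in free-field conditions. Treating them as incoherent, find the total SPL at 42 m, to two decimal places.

86.53 dB SPL

Combined at 3.8 m: 10·log₁₀(10^(100.1/10)+10^(106.5/10)) = 107.396 dB SPL.
Then apply −20·log₁₀(42/3.8) = -20.869 dB → 86.53 dB SPL.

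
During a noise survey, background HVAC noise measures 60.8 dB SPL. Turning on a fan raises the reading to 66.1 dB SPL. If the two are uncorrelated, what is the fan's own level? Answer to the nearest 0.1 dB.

Background correction is a power subtraction:
L_src = 10·log₁₀(10^(66.1/10) − 10^(60.8/10)) = 10·log₁₀(2872000) = 64.6 dB SPL.

64.6 dB SPL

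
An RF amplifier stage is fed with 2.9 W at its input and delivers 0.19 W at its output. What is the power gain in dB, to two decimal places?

Power ratio → dB uses the 10·log₁₀ form:
10·log₁₀(0.19/2.9) = 10·log₁₀(0.06552) = -11.84 dB.

-11.84 dB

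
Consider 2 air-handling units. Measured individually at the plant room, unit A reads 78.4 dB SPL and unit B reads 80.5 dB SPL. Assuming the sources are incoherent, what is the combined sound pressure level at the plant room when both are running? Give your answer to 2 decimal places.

82.59 dB SPL

Incoherent sources sum as intensities:
L_total = 10·log₁₀(10^(78.4/10) + 10^(80.5/10)) = 10·log₁₀(181400000) = 82.59 dB SPL.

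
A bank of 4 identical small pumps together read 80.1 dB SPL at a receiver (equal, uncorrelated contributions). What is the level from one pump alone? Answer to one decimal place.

4 equal incoherent sources add 10·log₁₀(4) = 6.02 dB over one source.
L_one = 80.1 − 6.02 = 74.1 dB SPL.

74.1 dB SPL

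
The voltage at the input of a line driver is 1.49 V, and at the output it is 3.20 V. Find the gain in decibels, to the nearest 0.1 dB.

Voltage is an amplitude quantity, so gain = 20·log₁₀(V_out/V_in).
20·log₁₀(3.20/1.49) = 20·log₁₀(2.148) = 6.6 dB.

6.6 dB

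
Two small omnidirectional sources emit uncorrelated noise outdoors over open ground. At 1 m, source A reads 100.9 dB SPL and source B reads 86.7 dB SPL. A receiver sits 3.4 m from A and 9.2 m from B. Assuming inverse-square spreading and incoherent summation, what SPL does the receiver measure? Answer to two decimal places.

90.29 dB SPL

At the listener: L_A = 100.9 − 20·log₁₀(3.4) = 90.270 dB; L_B = 86.7 − 20·log₁₀(9.2) = 67.424 dB.
Combined: 10·log₁₀(10^(90.270/10)+10^(67.424/10)) = 90.29 dB SPL.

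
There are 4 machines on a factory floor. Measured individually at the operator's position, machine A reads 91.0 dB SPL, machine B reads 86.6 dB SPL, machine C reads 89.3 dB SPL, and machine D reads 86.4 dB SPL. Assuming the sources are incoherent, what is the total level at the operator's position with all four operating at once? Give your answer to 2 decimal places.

Add the sources as powers (linear), then convert back to dB:
L_total = 10·log₁₀(10^(91.0/10) + 10^(86.6/10) + 10^(89.3/10) + 10^(86.4/10)) = 10·log₁₀(3004000000) = 94.78 dB SPL.

94.78 dB SPL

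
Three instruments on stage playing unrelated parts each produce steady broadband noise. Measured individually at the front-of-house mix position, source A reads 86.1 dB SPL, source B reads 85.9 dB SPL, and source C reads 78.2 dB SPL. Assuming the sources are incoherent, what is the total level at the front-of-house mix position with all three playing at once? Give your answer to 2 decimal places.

89.36 dB SPL

Add the sources as powers (linear), then convert back to dB:
L_total = 10·log₁₀(10^(86.1/10) + 10^(85.9/10) + 10^(78.2/10)) = 10·log₁₀(862500000) = 89.36 dB SPL.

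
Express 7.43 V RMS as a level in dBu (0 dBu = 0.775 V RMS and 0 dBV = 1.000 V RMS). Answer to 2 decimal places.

dBu = 20·log₁₀(V / 0.775 V).
20·log₁₀(7.43/0.775) = +19.63 dBu.

+19.63 dBu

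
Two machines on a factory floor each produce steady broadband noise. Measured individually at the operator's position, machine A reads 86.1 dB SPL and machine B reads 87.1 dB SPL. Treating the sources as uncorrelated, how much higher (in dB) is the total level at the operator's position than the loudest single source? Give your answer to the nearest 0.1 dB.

2.5 dB

Add the sources as powers (linear), then convert back to dB:
L_total = 10·log₁₀(10^(86.1/10) + 10^(87.1/10)) = 89.64 dB SPL.
Excess over the loudest (87.1 dB): 89.64 − 87.1 = 2.5 dB.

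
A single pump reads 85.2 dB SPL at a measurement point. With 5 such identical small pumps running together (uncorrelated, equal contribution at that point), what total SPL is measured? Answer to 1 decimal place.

92.2 dB SPL

5 equal incoherent sources raise the level by 10·log₁₀(5) = 6.99 dB.
L_total = 85.2 + 6.99 = 92.2 dB SPL.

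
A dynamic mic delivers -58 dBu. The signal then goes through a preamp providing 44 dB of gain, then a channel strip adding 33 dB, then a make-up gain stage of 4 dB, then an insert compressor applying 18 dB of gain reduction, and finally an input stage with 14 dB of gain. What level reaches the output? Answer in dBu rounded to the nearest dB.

In dB, series stages simply add:
-58 + 44 + 33 + 4 − 18 + 14 = +19 dBu.

+19 dBu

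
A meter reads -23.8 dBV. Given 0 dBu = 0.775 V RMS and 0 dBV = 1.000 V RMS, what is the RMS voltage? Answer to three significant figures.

0.0646 V

V = 1.000 V × 10^(-23.8/20).
= 1.000 × 0.06457 = 0.0646 V.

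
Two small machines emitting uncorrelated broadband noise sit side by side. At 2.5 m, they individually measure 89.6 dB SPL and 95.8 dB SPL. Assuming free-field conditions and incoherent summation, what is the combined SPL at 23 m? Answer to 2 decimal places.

Combined at 2.5 m: 10·log₁₀(10^(89.6/10)+10^(95.8/10)) = 96.734 dB SPL.
Then apply −20·log₁₀(23/2.5) = -19.276 dB → 77.46 dB SPL.

77.46 dB SPL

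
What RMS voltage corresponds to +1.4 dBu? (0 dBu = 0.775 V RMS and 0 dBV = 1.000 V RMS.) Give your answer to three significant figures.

V = 0.775 V × 10^(+1.4/20).
= 0.775 × 1.175 = 0.911 V.

0.911 V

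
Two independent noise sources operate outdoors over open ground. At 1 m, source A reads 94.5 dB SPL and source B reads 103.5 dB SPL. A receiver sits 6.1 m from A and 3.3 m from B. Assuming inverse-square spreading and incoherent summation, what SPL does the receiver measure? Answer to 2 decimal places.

93.29 dB SPL

At the listener: L_A = 94.5 − 20·log₁₀(6.1) = 78.793 dB; L_B = 103.5 − 20·log₁₀(3.3) = 93.130 dB.
Combined: 10·log₁₀(10^(78.793/10)+10^(93.130/10)) = 93.29 dB SPL.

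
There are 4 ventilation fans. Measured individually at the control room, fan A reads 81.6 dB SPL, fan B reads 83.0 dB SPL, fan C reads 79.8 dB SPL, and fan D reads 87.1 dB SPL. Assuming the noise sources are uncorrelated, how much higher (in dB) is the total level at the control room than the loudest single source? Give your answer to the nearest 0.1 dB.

Uncorrelated sources add in intensity (power), not in dB.
L_total = 10·log₁₀(10^(81.6/10) + 10^(83.0/10) + 10^(79.8/10) + 10^(87.1/10)) = 89.79 dB SPL.
Excess over the loudest (87.1 dB): 89.79 − 87.1 = 2.7 dB.

2.7 dB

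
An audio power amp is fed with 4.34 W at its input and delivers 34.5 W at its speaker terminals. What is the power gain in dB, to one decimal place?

9.0 dB

Power ratio → dB uses the 10·log₁₀ form:
10·log₁₀(34.5/4.34) = 10·log₁₀(7.949) = 9.0 dB.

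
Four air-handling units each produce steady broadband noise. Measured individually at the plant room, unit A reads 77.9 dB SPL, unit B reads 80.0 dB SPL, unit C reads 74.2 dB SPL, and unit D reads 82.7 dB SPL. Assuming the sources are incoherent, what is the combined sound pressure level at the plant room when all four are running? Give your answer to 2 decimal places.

85.73 dB SPL

Add the sources as powers (linear), then convert back to dB:
L_total = 10·log₁₀(10^(77.9/10) + 10^(80.0/10) + 10^(74.2/10) + 10^(82.7/10)) = 10·log₁₀(374200000) = 85.73 dB SPL.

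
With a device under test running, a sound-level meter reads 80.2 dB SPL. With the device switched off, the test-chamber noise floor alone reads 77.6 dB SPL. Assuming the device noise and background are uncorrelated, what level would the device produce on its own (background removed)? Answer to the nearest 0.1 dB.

76.7 dB SPL

Subtract intensities: L_src = 10·log₁₀(10^(L_total/10) − 10^(L_bg/10)).
L_src = 10·log₁₀(10^(80.2/10) − 10^(77.6/10)) = 10·log₁₀(47170000) = 76.7 dB SPL.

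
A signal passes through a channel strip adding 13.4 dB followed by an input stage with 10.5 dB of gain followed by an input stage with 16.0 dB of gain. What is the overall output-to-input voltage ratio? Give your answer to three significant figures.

98.9

Net gain = 13.4 + 10.5 + 16.0 = 39.9 dB.
Voltage ratio = 10^(39.9/20) = 98.9.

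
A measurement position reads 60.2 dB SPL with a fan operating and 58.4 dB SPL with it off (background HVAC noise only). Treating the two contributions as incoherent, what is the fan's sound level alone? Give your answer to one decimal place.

55.5 dB SPL

Remove the background by subtracting linear intensities:
L_src = 10·log₁₀(10^(60.2/10) − 10^(58.4/10)) = 10·log₁₀(355300) = 55.5 dB SPL.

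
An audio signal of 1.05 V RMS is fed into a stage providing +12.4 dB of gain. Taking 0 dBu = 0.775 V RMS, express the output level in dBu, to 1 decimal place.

+15.0 dBu

Input level: 20·log₁₀(1.05/0.775) = 2.64 dBu.
Output: 2.64 + 12.4 = +15.0 dBu.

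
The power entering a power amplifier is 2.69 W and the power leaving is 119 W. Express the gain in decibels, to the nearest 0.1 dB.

Power is a power quantity, so gain = 10·log₁₀(P_out/P_in).
10·log₁₀(119/2.69) = 10·log₁₀(44.24) = 16.5 dB.

16.5 dB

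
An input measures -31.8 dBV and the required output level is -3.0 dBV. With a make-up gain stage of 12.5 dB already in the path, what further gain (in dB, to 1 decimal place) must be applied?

The required make-up gain is the shortfall in the dB sum.
G = -3.0 − (-31.8) − 12.5 = 16.3 dB.

16.3 dB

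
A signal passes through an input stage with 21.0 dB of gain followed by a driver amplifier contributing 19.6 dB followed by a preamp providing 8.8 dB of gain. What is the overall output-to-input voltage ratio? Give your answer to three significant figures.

295

Net gain = 21.0 + 19.6 + 8.8 = 49.4 dB.
Voltage ratio = 10^(49.4/20) = 295.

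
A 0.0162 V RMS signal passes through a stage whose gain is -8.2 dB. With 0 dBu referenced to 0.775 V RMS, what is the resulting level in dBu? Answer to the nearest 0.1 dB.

-41.8 dBu

Input level: 20·log₁₀(0.0162/0.775) = -33.60 dBu.
Output: -33.60 − 8.2 = -41.8 dBu.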